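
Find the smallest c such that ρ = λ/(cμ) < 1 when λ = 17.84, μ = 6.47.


Stability requires cμ > λ ⇔ c > λ/μ.
λ/μ = 17.84/6.47 = 2.7573
Minimum integer c = ⌊2.7573⌋ + 1 = 3
Check: 3·6.47 = 19.41 > 17.84, while 2·6.47 = 12.94 ≤ 17.84

Final: 3 servers


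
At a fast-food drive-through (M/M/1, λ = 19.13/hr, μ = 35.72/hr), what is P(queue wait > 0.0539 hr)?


ρ = 19.13/35.72 = 0.5356
P(Wq > t) = ρ·e^{−(μ−λ)t} = 0.5356·e^{−0.8942}
= 0.5356·0.408934 = 0.219006

Final: 0.219006


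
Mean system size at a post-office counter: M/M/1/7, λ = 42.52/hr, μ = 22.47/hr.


ρ = 42.52/22.47 = 1.8923
L = ρ[1 − (K+1)ρ^K + Kρ^(K+1)] / [(1−ρ)(1−ρ^(K+1))]
Numerator: 1.8923·(1 − 8·86.882295 + 7·164.407440) = 864.391146
Denominator: (-0.8923)·(-163.407440) = 145.808597
L = 864.391146/145.808597 = 5.9283

Final: 5.9283


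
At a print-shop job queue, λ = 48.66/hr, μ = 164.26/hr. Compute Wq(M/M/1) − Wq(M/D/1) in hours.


ρ = 48.66/164.26 = 0.2962
Wq(M/M/1) = ρ/(μ−λ) = 0.2962/115.60 = 0.002563 hr
Wq(M/D/1) = ρ/(2(μ−λ)) = 0.001281 hr
Savings = 0.002563 − 0.001281 = 0.001281 hr

Final: 0.001281 hr


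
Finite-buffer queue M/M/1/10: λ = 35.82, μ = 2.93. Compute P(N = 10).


ρ = λ/μ = 35.82/2.93 = 12.2253
P_K = (1−ρ)ρ^K/(1−ρ^(K+1)) = (-11.2253·74572656046.794861)/(1 − 911669808735.901733)
= -837097152689.106812/-911669808734.901733 = 0.918202

Final: 0.918202


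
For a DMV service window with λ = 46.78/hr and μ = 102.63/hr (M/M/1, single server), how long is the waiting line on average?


ρ = 46.78/102.63 = 0.4558
Lq = ρ²/(1−ρ) = 0.2078/0.5442 = 0.3818

Final: 0.3818


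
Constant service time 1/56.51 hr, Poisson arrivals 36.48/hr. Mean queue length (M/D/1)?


ρ = 36.48/56.51 = 0.6455
M/D/1: Lq = ρ²/(2(1−ρ)) = 0.4167/(2·0.3545) = 0.58786

Final: 0.58786


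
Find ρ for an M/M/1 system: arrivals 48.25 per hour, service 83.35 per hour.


ρ = λ/μ = 48.25/83.35 = 0.5789

Final: 0.5789


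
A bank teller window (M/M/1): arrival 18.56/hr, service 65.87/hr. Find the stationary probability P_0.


ρ = 18.56/65.87 = 0.2818
P_n = (1−ρ)·ρ^n = (1 − 0.2818)·0.2818^0 = 0.7182·1.000000 = 0.718233

Final: 0.718233


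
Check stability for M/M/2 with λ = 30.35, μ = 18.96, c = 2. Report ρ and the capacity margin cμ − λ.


Total capacity cμ = 2·18.96 = 37.92/hr
ρ = λ/(cμ) = 30.35/37.92 = 0.8004
Stable ⇔ ρ < 1: YES
Spare capacity = cμ − λ = 37.92 − 30.35 = 7.57/hr

Final: ρ = 0.8004; stable; margin = 7.57/hr


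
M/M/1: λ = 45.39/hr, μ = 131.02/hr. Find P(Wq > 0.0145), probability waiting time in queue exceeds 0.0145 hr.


ρ = 45.39/131.02 = 0.3464
P(Wq > t) = ρ·e^{−(μ−λ)t} = 0.3464·e^{−1.2416}
= 0.3464·0.288911 = 0.100089

Final: 0.100089


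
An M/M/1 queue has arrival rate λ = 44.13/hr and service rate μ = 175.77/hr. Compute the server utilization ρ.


ρ = λ/μ = 44.13/175.77 = 0.2511

Final: 0.2511


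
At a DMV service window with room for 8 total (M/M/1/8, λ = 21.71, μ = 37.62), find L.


ρ = 21.71/37.62 = 0.5771
L = ρ[1 − (K+1)ρ^K + Kρ^(K+1)] / [(1−ρ)(1−ρ^(K+1))]
Numerator: 0.5771·(1 − 9·0.012301 + 8·0.007099) = 0.545972
Denominator: (0.4229)·(0.992901) = 0.419911
L = 0.545972/0.419911 = 1.3002

Final: 1.3002


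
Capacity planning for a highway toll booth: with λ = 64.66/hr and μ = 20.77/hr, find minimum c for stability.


Stability requires cμ > λ ⇔ c > λ/μ.
λ/μ = 64.66/20.77 = 3.1131
Minimum integer c = ⌊3.1131⌋ + 1 = 4
Check: 4·20.77 = 83.08 > 64.66, while 3·20.77 = 62.31 ≤ 64.66

Final: 4 servers


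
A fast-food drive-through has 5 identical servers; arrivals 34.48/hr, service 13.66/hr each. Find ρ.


ρ = λ/(cμ) = 34.48/(5·13.66) = 34.48/68.30 = 0.5048

Final: 0.5048


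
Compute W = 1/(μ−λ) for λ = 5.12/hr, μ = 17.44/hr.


W = 1/(μ−λ) = 1/(17.44 − 5.12) = 1/12.32 = 0.08117 hr

Final: 0.08117 hr


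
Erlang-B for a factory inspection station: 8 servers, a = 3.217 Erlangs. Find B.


B(c,a) = (a^c/c!) / Σ_{k=0}^{c} a^k/k!
a^8/8! = 0.284504
Σ terms (k=0..8): 1.00000 + 3.21700 + 5.17454 + 5.54884 + 4.46265 + 2.87127 + 1.53948 + 0.70750 + 0.28450 = 24.805787
B = 0.284504/24.805787 = 0.011469

Final: 0.011469


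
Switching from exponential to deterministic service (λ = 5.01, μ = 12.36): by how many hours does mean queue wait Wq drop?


ρ = 5.01/12.36 = 0.4053
Wq(M/M/1) = ρ/(μ−λ) = 0.4053/7.35 = 0.05515 hr
Wq(M/D/1) = ρ/(2(μ−λ)) = 0.02757 hr
Savings = 0.05515 − 0.02757 = 0.02757 hr

Final: 0.02757 hr


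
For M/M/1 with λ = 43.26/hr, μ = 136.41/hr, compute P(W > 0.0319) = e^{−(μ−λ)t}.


W ~ Exponential(μ−λ) for M/M/1.
μ − λ = 136.41 − 43.26 = 93.1500
P(W > t) = e^{−(μ−λ)t} = e^{−2.9715} = 0.051227

Final: 0.051227


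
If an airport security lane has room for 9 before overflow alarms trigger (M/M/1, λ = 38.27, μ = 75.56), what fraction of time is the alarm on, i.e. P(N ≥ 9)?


ρ = 38.27/75.56 = 0.5065
P(N ≥ n) = ρ^n = 0.5065^9 = 0.002193

Final: 0.002193


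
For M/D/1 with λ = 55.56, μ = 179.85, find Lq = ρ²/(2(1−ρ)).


ρ = 55.56/179.85 = 0.3089
M/D/1: Lq = ρ²/(2(1−ρ)) = 0.09543/(2·0.6911) = 0.06905

Final: 0.06905


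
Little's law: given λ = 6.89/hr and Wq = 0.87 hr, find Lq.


Lq = λWq = 6.89·0.87 = 5.9943

Final: 5.9943


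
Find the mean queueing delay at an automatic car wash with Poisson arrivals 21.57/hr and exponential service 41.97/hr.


ρ = 21.57/41.97 = 0.5139
Wq = ρ/(μ−λ) = 0.5139/(41.97 − 21.57) = 0.5139/20.40 = 0.02519 hr

Final: 0.02519 hr


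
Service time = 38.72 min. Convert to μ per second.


μ = 1/(service time) in consistent units.
1 second = 0.0166667 min, so μ = 0.0166667/38.72 = 0.0004304 per second

Final: 0.0004304 /sec


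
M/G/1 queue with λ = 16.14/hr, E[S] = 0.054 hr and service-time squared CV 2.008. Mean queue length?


ρ = λ·E[S] = 16.14·0.054 = 0.8716
Lq = ρ²(1+C_s²)/(2(1−ρ)) = 0.7596·(1+2.008)/(2·0.1284)
= 0.7596·3.0080/0.2569 = 8.89492

Final: 8.89492


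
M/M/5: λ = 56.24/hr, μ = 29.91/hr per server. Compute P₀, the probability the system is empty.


a = λ/μ = 56.24/29.91 = 1.8803; ρ = a/c = 0.3761
Σ_{k=0}^{4} a^k/k! (terms k=0..4) = 1.00000 + 1.88031 + 1.76778 + 1.10799 + 0.52084 = 6.27691
Tail: a^5/(5!(1−ρ)) = 23.50415/(120·0.6239) = 0.31392
P₀ = 1/(6.27691 + 0.31392) = 1/6.59084 = 0.151726

Final: 0.151726


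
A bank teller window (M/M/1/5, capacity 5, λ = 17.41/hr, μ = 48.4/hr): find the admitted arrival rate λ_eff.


ρ = 0.3597; P_K = (1−ρ)ρ^5/(1−ρ^6) = 0.003864
λ_eff = λ(1 − P_K) = 17.41·(1 − 0.003864) = 17.41·0.996136 = 17.3427 /hr

Final: 17.3427 /hr


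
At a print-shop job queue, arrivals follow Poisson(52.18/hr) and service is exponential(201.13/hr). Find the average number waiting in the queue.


ρ = 52.18/201.13 = 0.2594
Lq = ρ²/(1−ρ) = 0.06731/0.7406 = 0.09088

Final: 0.09088


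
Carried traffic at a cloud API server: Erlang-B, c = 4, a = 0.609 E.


B(4,0.609) = 0.003119 (Erlang-B)
Carried load = a(1 − B) = 0.609·(1 − 0.003119) = 0.609·0.996881 = 0.6071 E

Final: 0.6071 Erlangs


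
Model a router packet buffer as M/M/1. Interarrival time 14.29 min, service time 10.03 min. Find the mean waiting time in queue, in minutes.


λ = 60/14.29 = 4.1987 /hr
μ = 60/10.03 = 5.9821 /hr
ρ = λ/μ = 4.1987/5.9821 = 0.7019
Wq = ρ/(μ−λ) = 0.7019/(5.9821−4.1987) = 0.39359 hr
In minutes: 0.39359·60 = 23.615 min

Final: 23.615 min


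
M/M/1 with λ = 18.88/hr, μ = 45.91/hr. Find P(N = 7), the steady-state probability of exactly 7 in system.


ρ = 18.88/45.91 = 0.4112
P_n = (1−ρ)·ρ^n = (1 − 0.4112)·0.4112^7 = 0.5888·0.001989 = 0.001171

Final: 0.001171


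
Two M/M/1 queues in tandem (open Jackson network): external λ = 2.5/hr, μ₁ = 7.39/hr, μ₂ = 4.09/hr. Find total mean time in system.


Each node sees arrival rate λ = 2.5/hr (tandem ⇒ throughput preserved).
W₁ = 1/(μ₁−λ) = 1/(7.39−2.5) = 0.20450 hr
W₂ = 1/(μ₂−λ) = 1/(4.09−2.5) = 0.62893 hr
W_total = W₁ + W₂ = 0.20450 + 0.62893 = 0.83343 hr

Final: 0.83343 hr


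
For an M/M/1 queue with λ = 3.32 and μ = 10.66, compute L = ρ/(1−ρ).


ρ = λ/μ = 3.32/10.66 = 0.3114
L = ρ/(1−ρ) = 0.3114/(1 − 0.3114) = 0.3114/0.6886 = 0.4523

Final: 0.4523


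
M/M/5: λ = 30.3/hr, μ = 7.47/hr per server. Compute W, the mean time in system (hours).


a = 4.0562; ρ = 0.8112; P₀ = 0.011882
Lq = P₀·a^c·ρ/(c!(1−ρ)²) = 2.47555
Wq = Lq/λ = 2.47555/30.3 = 0.08170 hr
W = Wq + 1/μ = 0.08170 + 0.13387 = 0.21557 hr

Final: 0.21557 hr


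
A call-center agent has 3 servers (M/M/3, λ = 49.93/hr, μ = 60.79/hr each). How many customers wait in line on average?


a = λ/μ = 0.8214; ρ = a/3 = 0.2738
P₀ = 0.437478
Lq = P₀·a^c·ρ / (c!·(1−ρ)²) = 0.437478·0.55410·0.2738/(6·0.52739)
= 0.02097

Final: 0.02097


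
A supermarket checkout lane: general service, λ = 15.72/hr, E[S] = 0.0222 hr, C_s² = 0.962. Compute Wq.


ρ = λ·E[S] = 15.72·0.0222 = 0.3490
E[S²] = E[S]²(1+C_s²) = 0.0222²·(1+0.962) = 0.0009670
Wq = λ·E[S²]/(2(1−ρ)) = 15.72·0.0009670/(2·0.6510) = 0.01167 hr

Final: 0.01167 hr


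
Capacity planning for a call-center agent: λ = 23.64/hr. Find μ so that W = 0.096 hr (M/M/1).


W = 1/(μ−λ) ⇒ μ − λ = 1/W = 1/0.096 = 10.4167
μ = λ + 1/W = 23.64 + 10.4167 = 34.0567 per hr

Final: 34.0567 /hr


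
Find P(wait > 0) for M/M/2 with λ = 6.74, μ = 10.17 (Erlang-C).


a = λ/μ = 0.6627; ρ = a/2 = 0.3314
P₀ = 0.502216 (from M/M/c formula)
C(c,a) = [a^c/(c!(1−ρ))]·P₀ = [0.43922/(2·0.6686)]·0.502216
= 0.32844·0.502216 = 0.164949

Final: 0.164949


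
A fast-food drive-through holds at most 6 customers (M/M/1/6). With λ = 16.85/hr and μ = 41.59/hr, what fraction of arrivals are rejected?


ρ = λ/μ = 16.85/41.59 = 0.4051
P_K = (1−ρ)ρ^K/(1−ρ^(K+1)) = (0.5949·0.004422)/(1 − 0.001792)
= 0.002631/0.998208 = 0.002635

Final: 0.002635


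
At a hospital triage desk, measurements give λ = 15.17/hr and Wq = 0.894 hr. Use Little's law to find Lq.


Lq = λWq = 15.17·0.894 = 13.5620

Final: 13.5620


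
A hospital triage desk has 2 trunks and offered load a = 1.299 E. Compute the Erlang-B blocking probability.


B(c,a) = (a^c/c!) / Σ_{k=0}^{c} a^k/k!
a^2/2! = 0.843700
Σ terms (k=0..2): 1.00000 + 1.29900 + 0.84370 = 3.142701
B = 0.843700/3.142701 = 0.268464

Final: 0.268464


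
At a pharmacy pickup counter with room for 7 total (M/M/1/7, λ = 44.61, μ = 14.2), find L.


ρ = 44.61/14.2 = 3.1415
L = ρ[1 − (K+1)ρ^K + Kρ^(K+1)] / [(1−ρ)(1−ρ^(K+1))]
Numerator: 3.1415·(1 − 8·3020.001454 + 7·9487.483440) = 132741.052469
Denominator: (-2.1415)·(-9486.483440) = 20315.771931
L = 132741.052469/20315.771931 = 6.5339

Final: 6.5339


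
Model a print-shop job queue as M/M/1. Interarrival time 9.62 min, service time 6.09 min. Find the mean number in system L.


λ = 60/9.62 = 6.2370 /hr
μ = 60/6.09 = 9.8522 /hr
ρ = λ/μ = 6.2370/9.8522 = 0.6331
L = ρ/(1−ρ) = 0.6331/0.3669 = 1.7252

Final: 1.7252


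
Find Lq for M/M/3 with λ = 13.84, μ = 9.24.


a = λ/μ = 1.4978; ρ = a/3 = 0.4993
P₀ = 0.211054
Lq = P₀·a^c·ρ / (c!·(1−ρ)²) = 0.211054·3.36041·0.4993/(6·0.25072)
= 0.23539

Final: 0.23539


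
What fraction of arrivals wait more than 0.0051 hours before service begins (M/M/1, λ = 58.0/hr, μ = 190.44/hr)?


ρ = 58.0/190.44 = 0.3046
P(Wq > t) = ρ·e^{−(μ−λ)t} = 0.3046·e^{−0.6754}
= 0.3046·0.508930 = 0.154999

Final: 0.154999


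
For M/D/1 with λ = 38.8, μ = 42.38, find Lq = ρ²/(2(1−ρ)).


ρ = 38.8/42.38 = 0.9155
M/D/1: Lq = ρ²/(2(1−ρ)) = 0.8382/(2·0.08447) = 4.96123

Final: 4.96123


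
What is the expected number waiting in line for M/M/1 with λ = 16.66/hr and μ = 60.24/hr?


ρ = 16.66/60.24 = 0.2766
Lq = ρ²/(1−ρ) = 0.07649/0.7234 = 0.1057

Final: 0.1057


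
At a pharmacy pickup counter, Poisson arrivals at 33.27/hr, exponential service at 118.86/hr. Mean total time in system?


W = 1/(μ−λ) = 1/(118.86 − 33.27) = 1/85.59 = 0.01168 hr

Final: 0.01168 hr


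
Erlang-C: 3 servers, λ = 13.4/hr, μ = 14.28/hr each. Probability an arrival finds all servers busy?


a = λ/μ = 0.9384; ρ = a/3 = 0.3128
P₀ = 0.387740 (from M/M/c formula)
C(c,a) = [a^c/(c!(1−ρ))]·P₀ = [0.82628/(6·0.6872)]·0.387740
= 0.20040·0.387740 = 0.077702

Final: 0.077702


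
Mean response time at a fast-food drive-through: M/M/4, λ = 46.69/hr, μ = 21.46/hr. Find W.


a = 2.1757; ρ = 0.5439; P₀ = 0.107458
Lq = P₀·a^c·ρ/(c!(1−ρ)²) = 0.26233
Wq = Lq/λ = 0.26233/46.69 = 0.005619 hr
W = Wq + 1/μ = 0.005619 + 0.04660 = 0.05222 hr

Final: 0.05222 hr


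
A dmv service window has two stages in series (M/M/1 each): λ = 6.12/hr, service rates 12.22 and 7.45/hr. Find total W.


Each node sees arrival rate λ = 6.12/hr (tandem ⇒ throughput preserved).
W₁ = 1/(μ₁−λ) = 1/(12.22−6.12) = 0.16393 hr
W₂ = 1/(μ₂−λ) = 1/(7.45−6.12) = 0.75188 hr
W_total = W₁ + W₂ = 0.16393 + 0.75188 = 0.91581 hr

Final: 0.91581 hr


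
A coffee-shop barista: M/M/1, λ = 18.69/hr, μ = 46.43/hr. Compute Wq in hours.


ρ = 18.69/46.43 = 0.4025
Wq = ρ/(μ−λ) = 0.4025/(46.43 − 18.69) = 0.4025/27.74 = 0.01451 hr

Final: 0.01451 hr


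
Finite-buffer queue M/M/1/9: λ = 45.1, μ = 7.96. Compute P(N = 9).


ρ = λ/μ = 45.1/7.96 = 5.6658
P_K = (1−ρ)ρ^K/(1−ρ^(K+1)) = (-4.6658·6016878.852947)/(1 − 34090607.571348)
= -28073728.718401/-34090606.571348 = 0.823503

Final: 0.823503


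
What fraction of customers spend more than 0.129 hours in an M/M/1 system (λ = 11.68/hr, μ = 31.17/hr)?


W ~ Exponential(μ−λ) for M/M/1.
μ − λ = 31.17 − 11.68 = 19.4900
P(W > t) = e^{−(μ−λ)t} = e^{−2.5142} = 0.080927

Final: 0.080927


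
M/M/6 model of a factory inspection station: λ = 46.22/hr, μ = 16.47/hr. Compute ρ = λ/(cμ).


ρ = λ/(cμ) = 46.22/(6·16.47) = 46.22/98.82 = 0.4677

Final: 0.4677


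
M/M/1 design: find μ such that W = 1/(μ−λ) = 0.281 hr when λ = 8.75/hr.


W = 1/(μ−λ) ⇒ μ − λ = 1/W = 1/0.281 = 3.5587
μ = λ + 1/W = 8.75 + 3.5587 = 12.3087 per hr

Final: 12.3087 /hr


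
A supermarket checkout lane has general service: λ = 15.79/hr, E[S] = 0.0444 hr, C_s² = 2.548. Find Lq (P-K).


ρ = λ·E[S] = 15.79·0.0444 = 0.7011
Lq = ρ²(1+C_s²)/(2(1−ρ)) = 0.4915·(1+2.548)/(2·0.2989)
= 0.4915·3.5480/0.5978 = 2.91691

Final: 2.91691


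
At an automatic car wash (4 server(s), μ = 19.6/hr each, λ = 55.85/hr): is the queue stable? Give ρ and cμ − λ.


Total capacity cμ = 4·19.6 = 78.40/hr
ρ = λ/(cμ) = 55.85/78.40 = 0.7124
Stable ⇔ ρ < 1: YES
Spare capacity = cμ − λ = 78.40 − 55.85 = 22.55/hr

Final: ρ = 0.7124; stable; margin = 22.55/hr


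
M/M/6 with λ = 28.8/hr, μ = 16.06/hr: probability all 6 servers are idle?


a = λ/μ = 28.8/16.06 = 1.7933; ρ = a/c = 0.2989
Σ_{k=0}^{5} a^k/k! (terms k=0..5) = 1.00000 + 1.79328 + 1.60792 + 0.96115 + 0.43090 + 0.15454 = 5.94778
Tail: a^6/(6!(1−ρ)) = 33.25689/(720·0.7011) = 0.06588
P₀ = 1/(5.94778 + 0.06588) = 1/6.01366 = 0.166288

Final: 0.166288


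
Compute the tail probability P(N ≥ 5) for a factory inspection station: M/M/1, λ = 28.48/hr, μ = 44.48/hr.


ρ = 28.48/44.48 = 0.6403
P(N ≥ n) = ρ^n = 0.6403^5 = 0.107616

Final: 0.107616


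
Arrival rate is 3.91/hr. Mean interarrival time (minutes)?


Mean interarrival time = 1/λ = 1/3.91 hour = 0.25575 hour
In minutes: 0.25575 × 60 = 15.3453 min

Final: 15.3453 min


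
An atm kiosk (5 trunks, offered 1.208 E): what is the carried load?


B(5,1.208) = 0.006415 (Erlang-B)
Carried load = a(1 − B) = 1.208·(1 − 0.006415) = 1.208·0.993585 = 1.2003 E

Final: 1.2003 Erlangs


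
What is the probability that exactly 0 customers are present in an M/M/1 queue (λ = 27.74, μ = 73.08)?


ρ = 27.74/73.08 = 0.3796
P_n = (1−ρ)·ρ^n = (1 − 0.3796)·0.3796^0 = 0.6204·1.000000 = 0.620416

Final: 0.620416


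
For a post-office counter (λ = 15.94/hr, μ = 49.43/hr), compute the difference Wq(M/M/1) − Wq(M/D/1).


ρ = 15.94/49.43 = 0.3225
Wq(M/M/1) = ρ/(μ−λ) = 0.3225/33.49 = 0.009629 hr
Wq(M/D/1) = ρ/(2(μ−λ)) = 0.004815 hr
Savings = 0.009629 − 0.004815 = 0.004815 hr

Final: 0.004815 hr


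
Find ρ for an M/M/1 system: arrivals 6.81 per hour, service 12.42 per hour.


ρ = λ/μ = 6.81/12.42 = 0.5483

Final: 0.5483


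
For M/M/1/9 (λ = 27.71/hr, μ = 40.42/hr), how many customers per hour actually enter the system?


ρ = 0.6856; P_K = (1−ρ)ρ^9/(1−ρ^10) = 0.010764
λ_eff = λ(1 − P_K) = 27.71·(1 − 0.010764) = 27.71·0.989236 = 27.4117 /hr

Final: 27.4117 /hr


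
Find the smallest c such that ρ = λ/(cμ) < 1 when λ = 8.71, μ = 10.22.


Stability requires cμ > λ ⇔ c > λ/μ.
λ/μ = 8.71/10.22 = 0.8523
Minimum integer c = ⌊0.8523⌋ + 1 = 1
Check: 1·10.22 = 10.22 > 8.71, while 0·10.22 = 0.00 ≤ 8.71

Final: 1 servers


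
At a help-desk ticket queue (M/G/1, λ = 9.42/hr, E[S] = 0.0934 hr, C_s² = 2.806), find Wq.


ρ = λ·E[S] = 9.42·0.0934 = 0.8798
E[S²] = E[S]²(1+C_s²) = 0.0934²·(1+2.806) = 0.033202
Wq = λ·E[S²]/(2(1−ρ)) = 9.42·0.033202/(2·0.1202) = 1.30131 hr

Final: 1.30131 hr


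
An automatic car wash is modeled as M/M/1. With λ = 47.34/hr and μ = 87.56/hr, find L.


ρ = λ/μ = 47.34/87.56 = 0.5407
L = ρ/(1−ρ) = 0.5407/(1 − 0.5407) = 0.5407/0.4593 = 1.1770

Final: 1.1770


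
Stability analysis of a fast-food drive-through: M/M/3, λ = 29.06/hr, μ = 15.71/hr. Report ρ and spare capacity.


Total capacity cμ = 3·15.71 = 47.13/hr
ρ = λ/(cμ) = 29.06/47.13 = 0.6166
Stable ⇔ ρ < 1: YES
Spare capacity = cμ − λ = 47.13 − 29.06 = 18.07/hr

Final: ρ = 0.6166; stable; margin = 18.07/hr


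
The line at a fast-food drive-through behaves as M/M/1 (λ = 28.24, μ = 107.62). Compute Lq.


ρ = 28.24/107.62 = 0.2624
Lq = ρ²/(1−ρ) = 0.06886/0.7376 = 0.09335

Final: 0.09335


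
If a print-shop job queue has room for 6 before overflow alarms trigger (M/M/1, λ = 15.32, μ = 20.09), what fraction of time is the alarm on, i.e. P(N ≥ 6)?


ρ = 15.32/20.09 = 0.7626
P(N ≥ n) = ρ^n = 0.7626^6 = 0.196641

Final: 0.196641


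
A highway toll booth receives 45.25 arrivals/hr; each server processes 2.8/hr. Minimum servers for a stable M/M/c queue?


Stability requires cμ > λ ⇔ c > λ/μ.
λ/μ = 45.25/2.8 = 16.1607
Minimum integer c = ⌊16.1607⌋ + 1 = 17
Check: 17·2.8 = 47.60 > 45.25, while 16·2.8 = 44.80 ≤ 45.25

Final: 17 servers


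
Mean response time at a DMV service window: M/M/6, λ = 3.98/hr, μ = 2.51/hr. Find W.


a = 1.5857; ρ = 0.2643; P₀ = 0.204741
Lq = P₀·a^c·ρ/(c!(1−ρ)²) = 0.002207
Wq = Lq/λ = 0.002207/3.98 = 0.0005545 hr
W = Wq + 1/μ = 0.0005545 + 0.39841 = 0.39896 hr

Final: 0.39896 hr


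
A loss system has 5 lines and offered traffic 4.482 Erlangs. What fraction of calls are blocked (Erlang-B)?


B(c,a) = (a^c/c!) / Σ_{k=0}^{c} a^k/k!
a^5/5! = 15.072247
Σ terms (k=0..5): 1.00000 + 4.48200 + 10.04416 + 15.00598 + 16.81420 + 15.07225 = 62.418586
B = 15.072247/62.418586 = 0.241471

Final: 0.241471


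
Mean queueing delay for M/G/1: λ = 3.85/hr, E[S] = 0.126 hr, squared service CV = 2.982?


ρ = λ·E[S] = 3.85·0.126 = 0.4851
E[S²] = E[S]²(1+C_s²) = 0.126²·(1+2.982) = 0.063218
Wq = λ·E[S²]/(2(1−ρ)) = 3.85·0.063218/(2·0.5149) = 0.23635 hr

Final: 0.23635 hr


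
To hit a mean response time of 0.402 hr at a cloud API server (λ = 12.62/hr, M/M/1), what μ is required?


W = 1/(μ−λ) ⇒ μ − λ = 1/W = 1/0.402 = 2.4876
μ = λ + 1/W = 12.62 + 2.4876 = 15.1076 per hr

Final: 15.1076 /hr


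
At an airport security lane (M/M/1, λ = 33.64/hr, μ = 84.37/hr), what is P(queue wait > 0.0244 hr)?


ρ = 33.64/84.37 = 0.3987
P(Wq > t) = ρ·e^{−(μ−λ)t} = 0.3987·e^{−1.2378}
= 0.3987·0.290018 = 0.115636

Final: 0.115636


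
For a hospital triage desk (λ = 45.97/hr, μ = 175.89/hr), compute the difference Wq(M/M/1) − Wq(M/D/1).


ρ = 45.97/175.89 = 0.2614
Wq(M/M/1) = ρ/(μ−λ) = 0.2614/129.92 = 0.002012 hr
Wq(M/D/1) = ρ/(2(μ−λ)) = 0.001006 hr
Savings = 0.002012 − 0.001006 = 0.001006 hr

Final: 0.001006 hr


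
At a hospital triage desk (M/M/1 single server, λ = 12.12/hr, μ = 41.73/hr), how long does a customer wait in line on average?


ρ = 12.12/41.73 = 0.2904
Wq = ρ/(μ−λ) = 0.2904/(41.73 − 12.12) = 0.2904/29.61 = 0.009809 hr

Final: 0.009809 hr


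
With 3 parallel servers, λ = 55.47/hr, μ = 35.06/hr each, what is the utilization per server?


ρ = λ/(cμ) = 55.47/(3·35.06) = 55.47/105.18 = 0.5274

Final: 0.5274


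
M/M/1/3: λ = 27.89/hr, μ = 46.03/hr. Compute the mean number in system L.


ρ = 27.89/46.03 = 0.6059
L = ρ[1 − (K+1)ρ^K + Kρ^(K+1)] / [(1−ρ)(1−ρ^(K+1))]
Numerator: 0.6059·(1 − 4·0.222445 + 3·0.134781) = 0.311779
Denominator: (0.3941)·(0.865219) = 0.340975
L = 0.311779/0.340975 = 0.9144

Final: 0.9144


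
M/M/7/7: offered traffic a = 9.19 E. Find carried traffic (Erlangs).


B(7,9.19) = 0.371051 (Erlang-B)
Carried load = a(1 − B) = 9.19·(1 − 0.371051) = 9.19·0.628949 = 5.7800 E

Final: 5.7800 Erlangs


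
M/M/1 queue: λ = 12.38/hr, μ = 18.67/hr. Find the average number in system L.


ρ = λ/μ = 12.38/18.67 = 0.6631
L = ρ/(1−ρ) = 0.6631/(1 − 0.6631) = 0.6631/0.3369 = 1.9682

Final: 1.9682


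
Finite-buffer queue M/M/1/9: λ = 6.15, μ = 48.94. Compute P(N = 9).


ρ = λ/μ = 6.15/48.94 = 0.1257
P_K = (1−ρ)ρ^K/(1−ρ^(K+1)) = (0.8743·0.000000007814)/(1 − 9.820e-10)
= 0.000000006832/1.000000 = 0.000000006832

Final: 0.000000006832


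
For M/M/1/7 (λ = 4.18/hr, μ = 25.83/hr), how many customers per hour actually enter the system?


ρ = 0.1618; P_K = (1−ρ)ρ^7/(1−ρ^8) = 0.000002436
λ_eff = λ(1 − P_K) = 4.18·(1 − 0.000002436) = 4.18·0.999998 = 4.1800 /hr

Final: 4.1800 /hr


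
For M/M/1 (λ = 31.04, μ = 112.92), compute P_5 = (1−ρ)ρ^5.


ρ = 31.04/112.92 = 0.2749
P_n = (1−ρ)·ρ^n = (1 − 0.2749)·0.2749^5 = 0.7251·0.001569 = 0.001138

Final: 0.001138


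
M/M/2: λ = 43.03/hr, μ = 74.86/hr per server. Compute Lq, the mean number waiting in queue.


a = λ/μ = 0.5748; ρ = a/2 = 0.2874
P₀ = 0.553515
Lq = P₀·a^c·ρ / (c!·(1−ρ)²) = 0.553515·0.33040·0.2874/(2·0.50779)
= 0.05175

Final: 0.05175


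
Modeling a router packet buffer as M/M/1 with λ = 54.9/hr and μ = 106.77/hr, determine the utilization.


ρ = λ/μ = 54.9/106.77 = 0.5142

Final: 0.5142


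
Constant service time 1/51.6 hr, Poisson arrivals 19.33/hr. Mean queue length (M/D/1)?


ρ = 19.33/51.6 = 0.3746
M/D/1: Lq = ρ²/(2(1−ρ)) = 0.1403/(2·0.6254) = 0.11220

Final: 0.11220


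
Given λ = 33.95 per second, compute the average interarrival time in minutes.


Mean interarrival time = 1/λ = 1/33.95 second = 0.02946 second
In minutes: 0.02946 × 0.0166667 = 0.0004909 min

Final: 0.0004909 min


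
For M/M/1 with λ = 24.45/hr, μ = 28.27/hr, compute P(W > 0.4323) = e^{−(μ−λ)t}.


W ~ Exponential(μ−λ) for M/M/1.
μ − λ = 28.27 − 24.45 = 3.8200
P(W > t) = e^{−(μ−λ)t} = e^{−1.6514} = 0.191784

Final: 0.191784


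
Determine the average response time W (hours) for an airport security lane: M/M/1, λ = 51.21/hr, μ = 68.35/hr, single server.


W = 1/(μ−λ) = 1/(68.35 − 51.21) = 1/17.14 = 0.05834 hr

Final: 0.05834 hr


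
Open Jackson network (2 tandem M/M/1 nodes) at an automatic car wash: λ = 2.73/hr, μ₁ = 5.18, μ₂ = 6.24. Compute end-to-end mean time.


Each node sees arrival rate λ = 2.73/hr (tandem ⇒ throughput preserved).
W₁ = 1/(μ₁−λ) = 1/(5.18−2.73) = 0.40816 hr
W₂ = 1/(μ₂−λ) = 1/(6.24−2.73) = 0.28490 hr
W_total = W₁ + W₂ = 0.40816 + 0.28490 = 0.69306 hr

Final: 0.69306 hr


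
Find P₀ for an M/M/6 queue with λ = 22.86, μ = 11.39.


a = λ/μ = 22.86/11.39 = 2.0070; ρ = a/c = 0.3345
Σ_{k=0}^{5} a^k/k! (terms k=0..5) = 1.00000 + 2.00702 + 2.01407 + 1.34743 + 0.67608 + 0.27138 = 7.31599
Tail: a^6/(6!(1−ρ)) = 65.36045/(720·0.6655) = 0.13641
P₀ = 1/(7.31599 + 0.13641) = 1/7.45240 = 0.134185

Final: 0.134185


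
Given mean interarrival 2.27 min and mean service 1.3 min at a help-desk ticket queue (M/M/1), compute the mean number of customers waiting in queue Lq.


λ = 60/2.27 = 26.4317 /hr
μ = 60/1.3 = 46.1538 /hr
ρ = λ/μ = 26.4317/46.1538 = 0.5727
Lq = ρ²/(1−ρ) = 0.3280/0.4273 = 0.7675

Final: 0.7675


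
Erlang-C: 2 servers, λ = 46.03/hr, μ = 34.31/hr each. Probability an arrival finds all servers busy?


a = λ/μ = 1.3416; ρ = a/2 = 0.6708
P₀ = 0.197034 (from M/M/c formula)
C(c,a) = [a^c/(c!(1−ρ))]·P₀ = [1.79987/(2·0.3292)]·0.197034
= 2.73366·0.197034 = 0.538626

Final: 0.538626


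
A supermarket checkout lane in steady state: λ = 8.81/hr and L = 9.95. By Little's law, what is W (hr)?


W = L/λ = 9.95/8.81 = 1.1294 hr

Final: 1.1294 hr


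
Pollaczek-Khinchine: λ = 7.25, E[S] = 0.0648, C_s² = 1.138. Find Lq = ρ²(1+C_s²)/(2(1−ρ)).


ρ = λ·E[S] = 7.25·0.0648 = 0.4698
Lq = ρ²(1+C_s²)/(2(1−ρ)) = 0.2207·(1+1.138)/(2·0.5302)
= 0.2207·2.1380/1.0604 = 0.44500

Final: 0.44500


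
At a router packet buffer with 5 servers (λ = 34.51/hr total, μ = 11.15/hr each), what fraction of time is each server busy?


ρ = λ/(cμ) = 34.51/(5·11.15) = 34.51/55.75 = 0.6190

Final: 0.6190


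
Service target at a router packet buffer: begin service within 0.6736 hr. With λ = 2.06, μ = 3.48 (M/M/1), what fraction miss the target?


ρ = 2.06/3.48 = 0.5920
P(Wq > t) = ρ·e^{−(μ−λ)t} = 0.5920·e^{−0.9565}
= 0.5920·0.384231 = 0.227447

Final: 0.227447


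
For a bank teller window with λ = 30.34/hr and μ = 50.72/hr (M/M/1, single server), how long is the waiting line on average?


ρ = 30.34/50.72 = 0.5982
Lq = ρ²/(1−ρ) = 0.3578/0.4018 = 0.8905

Final: 0.8905


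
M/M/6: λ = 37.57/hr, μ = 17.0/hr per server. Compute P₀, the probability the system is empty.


a = λ/μ = 37.57/17.0 = 2.2100; ρ = a/c = 0.3683
Σ_{k=0}^{5} a^k/k! (terms k=0..5) = 1.00000 + 2.21000 + 2.44205 + 1.79898 + 0.99393 + 0.43932 = 8.88428
Tail: a^6/(6!(1−ρ)) = 116.50744/(720·0.6317) = 0.25617
P₀ = 1/(8.88428 + 0.25617) = 1/9.14045 = 0.109404

Final: 0.109404


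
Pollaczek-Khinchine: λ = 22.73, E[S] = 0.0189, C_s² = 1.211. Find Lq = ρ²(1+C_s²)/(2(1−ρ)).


ρ = λ·E[S] = 22.73·0.0189 = 0.4296
Lq = ρ²(1+C_s²)/(2(1−ρ)) = 0.1846·(1+1.211)/(2·0.5704)
= 0.1846·2.2110/1.1408 = 0.35768

Final: 0.35768


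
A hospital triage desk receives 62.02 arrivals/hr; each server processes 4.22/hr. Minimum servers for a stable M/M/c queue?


Stability requires cμ > λ ⇔ c > λ/μ.
λ/μ = 62.02/4.22 = 14.6967
Minimum integer c = ⌊14.6967⌋ + 1 = 15
Check: 15·4.22 = 63.30 > 62.02, while 14·4.22 = 59.08 ≤ 62.02

Final: 15 servers


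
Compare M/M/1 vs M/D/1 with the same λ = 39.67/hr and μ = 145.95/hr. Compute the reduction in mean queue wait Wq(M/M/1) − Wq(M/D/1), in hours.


ρ = 39.67/145.95 = 0.2718
Wq(M/M/1) = ρ/(μ−λ) = 0.2718/106.28 = 0.002557 hr
Wq(M/D/1) = ρ/(2(μ−λ)) = 0.001279 hr
Savings = 0.002557 − 0.001279 = 0.001279 hr

Final: 0.001279 hr


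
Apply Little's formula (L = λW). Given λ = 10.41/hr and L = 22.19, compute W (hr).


W = L/λ = 22.19/10.41 = 2.1316 hr

Final: 2.1316 hr


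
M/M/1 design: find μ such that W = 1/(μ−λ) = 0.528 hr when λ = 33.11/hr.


W = 1/(μ−λ) ⇒ μ − λ = 1/W = 1/0.528 = 1.8939
μ = λ + 1/W = 33.11 + 1.8939 = 35.0039 per hr

Final: 35.0039 /hr


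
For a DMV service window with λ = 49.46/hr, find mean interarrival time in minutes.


Mean interarrival time = 1/λ = 1/49.46 hour = 0.02022 hour
In minutes: 0.02022 × 60 = 1.2131 min

Final: 1.2131 min


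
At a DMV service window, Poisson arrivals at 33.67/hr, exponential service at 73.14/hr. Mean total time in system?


W = 1/(μ−λ) = 1/(73.14 − 33.67) = 1/39.47 = 0.02534 hr

Final: 0.02534 hr


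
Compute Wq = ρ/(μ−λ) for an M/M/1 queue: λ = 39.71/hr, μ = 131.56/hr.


ρ = 39.71/131.56 = 0.3018
Wq = ρ/(μ−λ) = 0.3018/(131.56 − 39.71) = 0.3018/91.85 = 0.003286 hr

Final: 0.003286 hr


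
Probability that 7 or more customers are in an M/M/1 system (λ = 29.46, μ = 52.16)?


ρ = 29.46/52.16 = 0.5648
P(N ≥ n) = ρ^n = 0.5648^7 = 0.018334

Final: 0.018334


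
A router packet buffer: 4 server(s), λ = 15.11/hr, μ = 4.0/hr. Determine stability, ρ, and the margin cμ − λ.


Total capacity cμ = 4·4.0 = 16.00/hr
ρ = λ/(cμ) = 15.11/16.00 = 0.9444
Stable ⇔ ρ < 1: YES
Spare capacity = cμ − λ = 16.00 − 15.11 = 0.89/hr

Final: ρ = 0.9444; stable; margin = 0.89/hr


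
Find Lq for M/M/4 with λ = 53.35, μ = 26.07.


a = λ/μ = 2.0464; ρ = a/4 = 0.5116
P₀ = 0.123995
Lq = P₀·a^c·ρ / (c!·(1−ρ)²) = 0.123995·17.53774·0.5116/(24·0.23853)
= 0.19434

Final: 0.19434


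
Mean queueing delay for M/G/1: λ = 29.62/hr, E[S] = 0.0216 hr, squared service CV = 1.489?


ρ = λ·E[S] = 29.62·0.0216 = 0.6398
E[S²] = E[S]²(1+C_s²) = 0.0216²·(1+1.489) = 0.001161
Wq = λ·E[S²]/(2(1−ρ)) = 29.62·0.001161/(2·0.3602) = 0.04775 hr

Final: 0.04775 hr


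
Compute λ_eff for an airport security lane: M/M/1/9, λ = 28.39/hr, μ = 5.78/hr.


ρ = 4.9118; P_K = (1−ρ)ρ^9/(1−ρ^10) = 0.796407
λ_eff = λ(1 − P_K) = 28.39·(1 − 0.796407) = 28.39·0.203593 = 5.7800 /hr

Final: 5.7800 /hr


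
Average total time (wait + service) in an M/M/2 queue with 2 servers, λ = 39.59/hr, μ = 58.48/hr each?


a = 0.6770; ρ = 0.3385; P₀ = 0.494219
Lq = P₀·a^c·ρ/(c!(1−ρ)²) = 0.08760
Wq = Lq/λ = 0.08760/39.59 = 0.002213 hr
W = Wq + 1/μ = 0.002213 + 0.01710 = 0.01931 hr

Final: 0.01931 hr


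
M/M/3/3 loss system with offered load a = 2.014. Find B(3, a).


B(c,a) = (a^c/c!) / Σ_{k=0}^{c} a^k/k!
a^3/3! = 1.361530
Σ terms (k=0..3): 1.00000 + 2.01400 + 2.02810 + 1.36153 = 6.403628
B = 1.361530/6.403628 = 0.212619

Final: 0.212619


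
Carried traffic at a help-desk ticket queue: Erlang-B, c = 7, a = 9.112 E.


B(7,9.112) = 0.367191 (Erlang-B)
Carried load = a(1 − B) = 9.112·(1 − 0.367191) = 9.112·0.632809 = 5.7662 E

Final: 5.7662 Erlangs


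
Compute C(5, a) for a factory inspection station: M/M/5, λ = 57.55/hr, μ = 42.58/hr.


a = λ/μ = 1.3516; ρ = a/5 = 0.2703
P₀ = 0.258599 (from M/M/c formula)
C(c,a) = [a^c/(c!(1−ρ))]·P₀ = [4.51023/(120·0.7297)]·0.258599
= 0.05151·0.258599 = 0.013320

Final: 0.013320


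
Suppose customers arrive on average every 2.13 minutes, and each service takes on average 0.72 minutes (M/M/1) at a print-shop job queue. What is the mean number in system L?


λ = 60/2.13 = 28.1690 /hr
μ = 60/0.72 = 83.3333 /hr
ρ = λ/μ = 28.1690/83.3333 = 0.3380
L = ρ/(1−ρ) = 0.3380/0.6620 = 0.5106

Final: 0.5106


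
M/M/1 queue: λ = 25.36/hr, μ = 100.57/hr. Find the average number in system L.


ρ = λ/μ = 25.36/100.57 = 0.2522
L = ρ/(1−ρ) = 0.2522/(1 − 0.2522) = 0.2522/0.7478 = 0.3372

Final: 0.3372


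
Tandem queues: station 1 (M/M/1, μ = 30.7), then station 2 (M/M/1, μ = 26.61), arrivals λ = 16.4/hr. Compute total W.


Each node sees arrival rate λ = 16.4/hr (tandem ⇒ throughput preserved).
W₁ = 1/(μ₁−λ) = 1/(30.7−16.4) = 0.06993 hr
W₂ = 1/(μ₂−λ) = 1/(26.61−16.4) = 0.09794 hr
W_total = W₁ + W₂ = 0.06993 + 0.09794 = 0.16787 hr

Final: 0.16787 hr


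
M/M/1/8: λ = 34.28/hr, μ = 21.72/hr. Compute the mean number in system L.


ρ = 34.28/21.72 = 1.5783
L = ρ[1 − (K+1)ρ^K + Kρ^(K+1)] / [(1−ρ)(1−ρ^(K+1))]
Numerator: 1.5783·(1 − 9·38.498866 + 8·60.761562) = 221.908869
Denominator: (-0.5783)·(-59.761562) = 34.558251
L = 221.908869/34.558251 = 6.4213

Final: 6.4213


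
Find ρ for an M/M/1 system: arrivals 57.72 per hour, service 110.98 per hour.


ρ = λ/μ = 57.72/110.98 = 0.5201

Final: 0.5201


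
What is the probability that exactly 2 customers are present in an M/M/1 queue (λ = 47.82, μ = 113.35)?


ρ = 47.82/113.35 = 0.4219
P_n = (1−ρ)·ρ^n = (1 − 0.4219)·0.4219^2 = 0.5781·0.177982 = 0.102895

Final: 0.102895


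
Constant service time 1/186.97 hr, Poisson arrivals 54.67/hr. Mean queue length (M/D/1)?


ρ = 54.67/186.97 = 0.2924
M/D/1: Lq = ρ²/(2(1−ρ)) = 0.08550/(2·0.7076) = 0.06041

Final: 0.06041


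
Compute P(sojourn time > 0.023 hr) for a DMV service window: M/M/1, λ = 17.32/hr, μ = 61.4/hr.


W ~ Exponential(μ−λ) for M/M/1.
μ − λ = 61.4 − 17.32 = 44.0800
P(W > t) = e^{−(μ−λ)t} = e^{−1.0138} = 0.362823

Final: 0.362823


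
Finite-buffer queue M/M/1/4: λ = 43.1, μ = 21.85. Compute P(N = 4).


ρ = λ/μ = 43.1/21.85 = 1.9725
P_K = (1−ρ)ρ^K/(1−ρ^(K+1)) = (-0.9725·15.139214)/(1 − 29.862705)
= -14.723491/-28.862705 = 0.510122

Final: 0.510122


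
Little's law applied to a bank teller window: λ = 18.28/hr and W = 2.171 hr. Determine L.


L = λW = 18.28·2.171 = 39.6859

Final: 39.6859


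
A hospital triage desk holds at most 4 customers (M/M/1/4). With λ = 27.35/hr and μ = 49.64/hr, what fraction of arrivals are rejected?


ρ = λ/μ = 27.35/49.64 = 0.5510
P_K = (1−ρ)ρ^K/(1−ρ^(K+1)) = (0.4490·0.092151)/(1 − 0.050772)
= 0.041379/0.949228 = 0.043592

Final: 0.043592


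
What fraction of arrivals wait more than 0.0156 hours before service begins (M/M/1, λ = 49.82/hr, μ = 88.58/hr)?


ρ = 49.82/88.58 = 0.5624
P(Wq > t) = ρ·e^{−(μ−λ)t} = 0.5624·e^{−0.6047}
= 0.5624·0.546262 = 0.307234

Final: 0.307234


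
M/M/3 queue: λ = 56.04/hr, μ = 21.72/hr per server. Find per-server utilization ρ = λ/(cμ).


ρ = λ/(cμ) = 56.04/(3·21.72) = 56.04/65.16 = 0.8600

Final: 0.8600


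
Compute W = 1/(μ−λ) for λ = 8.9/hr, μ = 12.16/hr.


W = 1/(μ−λ) = 1/(12.16 − 8.9) = 1/3.26 = 0.3067 hr

Final: 0.3067 hr


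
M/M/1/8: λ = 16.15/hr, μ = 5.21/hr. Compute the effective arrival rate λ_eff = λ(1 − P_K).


ρ = 3.0998; P_K = (1−ρ)ρ^8/(1−ρ^9) = 0.677425
λ_eff = λ(1 − P_K) = 16.15·(1 − 0.677425) = 16.15·0.322575 = 5.2096 /hr

Final: 5.2096 /hr


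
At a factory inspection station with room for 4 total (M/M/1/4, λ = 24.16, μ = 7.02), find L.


ρ = 24.16/7.02 = 3.4416
L = ρ[1 − (K+1)ρ^K + Kρ^(K+1)] / [(1−ρ)(1−ρ^(K+1))]
Numerator: 3.4416·(1 − 5·140.294056 + 4·482.835384) = 4236.160900
Denominator: (-2.4416)·(-481.835384) = 1176.447077
L = 4236.160900/1176.447077 = 3.6008

Final: 3.6008


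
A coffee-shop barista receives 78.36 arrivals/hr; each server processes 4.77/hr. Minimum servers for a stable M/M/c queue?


Stability requires cμ > λ ⇔ c > λ/μ.
λ/μ = 78.36/4.77 = 16.4277
Minimum integer c = ⌊16.4277⌋ + 1 = 17
Check: 17·4.77 = 81.09 > 78.36, while 16·4.77 = 76.32 ≤ 78.36

Final: 17 servers


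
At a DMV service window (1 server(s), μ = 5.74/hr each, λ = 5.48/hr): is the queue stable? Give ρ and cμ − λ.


Total capacity cμ = 1·5.74 = 5.74/hr
ρ = λ/(cμ) = 5.48/5.74 = 0.9547
Stable ⇔ ρ < 1: YES
Spare capacity = cμ − λ = 5.74 − 5.48 = 0.26/hr

Final: ρ = 0.9547; stable; margin = 0.26/hr


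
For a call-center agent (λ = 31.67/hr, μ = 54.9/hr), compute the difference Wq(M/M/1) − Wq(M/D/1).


ρ = 31.67/54.9 = 0.5769
Wq(M/M/1) = ρ/(μ−λ) = 0.5769/23.23 = 0.02483 hr
Wq(M/D/1) = ρ/(2(μ−λ)) = 0.01242 hr
Savings = 0.02483 − 0.01242 = 0.01242 hr

Final: 0.01242 hr


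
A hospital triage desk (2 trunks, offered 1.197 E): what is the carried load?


B(2,1.197) = 0.245899 (Erlang-B)
Carried load = a(1 − B) = 1.197·(1 − 0.245899) = 1.197·0.754101 = 0.9027 E

Final: 0.9027 Erlangs


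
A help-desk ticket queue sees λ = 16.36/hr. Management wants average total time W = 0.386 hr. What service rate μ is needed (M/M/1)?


W = 1/(μ−λ) ⇒ μ − λ = 1/W = 1/0.386 = 2.5907
μ = λ + 1/W = 16.36 + 2.5907 = 18.9507 per hr

Final: 18.9507 /hr


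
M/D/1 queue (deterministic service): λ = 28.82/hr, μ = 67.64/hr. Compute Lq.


ρ = 28.82/67.64 = 0.4261
M/D/1: Lq = ρ²/(2(1−ρ)) = 0.1815/(2·0.5739) = 0.15816

Final: 0.15816


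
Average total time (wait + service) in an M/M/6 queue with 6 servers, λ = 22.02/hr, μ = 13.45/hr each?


a = 1.6372; ρ = 0.2729; P₀ = 0.194445
Lq = P₀·a^c·ρ/(c!(1−ρ)²) = 0.002684
Wq = Lq/λ = 0.002684/22.02 = 0.0001219 hr
W = Wq + 1/μ = 0.0001219 + 0.07435 = 0.07447 hr

Final: 0.07447 hr


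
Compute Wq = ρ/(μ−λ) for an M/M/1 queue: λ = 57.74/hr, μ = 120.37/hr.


ρ = 57.74/120.37 = 0.4797
Wq = ρ/(μ−λ) = 0.4797/(120.37 − 57.74) = 0.4797/62.63 = 0.007659 hr

Final: 0.007659 hr


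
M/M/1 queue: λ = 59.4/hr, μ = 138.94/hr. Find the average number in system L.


ρ = λ/μ = 59.4/138.94 = 0.4275
L = ρ/(1−ρ) = 0.4275/(1 − 0.4275) = 0.4275/0.5725 = 0.7468

Final: 0.7468


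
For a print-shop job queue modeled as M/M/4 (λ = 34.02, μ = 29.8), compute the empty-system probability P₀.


a = λ/μ = 34.02/29.8 = 1.1416; ρ = a/c = 0.2854
Σ_{k=0}^{3} a^k/k! (terms k=0..3) = 1.00000 + 1.14161 + 0.65164 + 0.24797 = 3.04122
Tail: a^4/(4!(1−ρ)) = 1.69853/(24·0.7146) = 0.09904
P₀ = 1/(3.04122 + 0.09904) = 1/3.14026 = 0.318445

Final: 0.318445


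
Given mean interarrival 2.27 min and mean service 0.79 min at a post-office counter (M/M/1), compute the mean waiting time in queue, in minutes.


λ = 60/2.27 = 26.4317 /hr
μ = 60/0.79 = 75.9494 /hr
ρ = λ/μ = 26.4317/75.9494 = 0.3480
Wq = ρ/(μ−λ) = 0.3480/(75.9494−26.4317) = 0.007028 hr
In minutes: 0.007028·60 = 0.4217 min

Final: 0.4217 min


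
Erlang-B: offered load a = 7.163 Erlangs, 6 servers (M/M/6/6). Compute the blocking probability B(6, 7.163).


B(c,a) = (a^c/c!) / Σ_{k=0}^{c} a^k/k!
a^6/6! = 187.601890
Σ terms (k=0..6): 1.00000 + 7.16300 + 25.65428 + 61.25388 + 109.69039 + 157.14245 + 187.60189 = 549.505887
B = 187.601890/549.505887 = 0.341401

Final: 0.341401


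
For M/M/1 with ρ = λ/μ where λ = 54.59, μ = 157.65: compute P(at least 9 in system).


ρ = 54.59/157.65 = 0.3463
P(N ≥ n) = ρ^n = 0.3463^9 = 0.00007158

Final: 0.00007158


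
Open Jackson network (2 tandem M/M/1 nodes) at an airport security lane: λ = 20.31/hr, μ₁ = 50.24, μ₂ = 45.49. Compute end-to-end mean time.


Each node sees arrival rate λ = 20.31/hr (tandem ⇒ throughput preserved).
W₁ = 1/(μ₁−λ) = 1/(50.24−20.31) = 0.03341 hr
W₂ = 1/(μ₂−λ) = 1/(45.49−20.31) = 0.03971 hr
W_total = W₁ + W₂ = 0.03341 + 0.03971 = 0.07313 hr

Final: 0.07313 hr


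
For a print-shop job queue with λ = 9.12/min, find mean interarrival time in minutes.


Mean interarrival time = 1/λ = 1/9.12 minute = 0.10965 minute
In minutes: 0.10965 × 1 = 0.1096 min

Final: 0.1096 min


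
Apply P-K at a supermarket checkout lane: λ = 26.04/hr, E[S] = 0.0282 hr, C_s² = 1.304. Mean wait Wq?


ρ = λ·E[S] = 26.04·0.0282 = 0.7343
E[S²] = E[S]²(1+C_s²) = 0.0282²·(1+1.304) = 0.001832
Wq = λ·E[S²]/(2(1−ρ)) = 26.04·0.001832/(2·0.2657) = 0.08979 hr

Final: 0.08979 hr
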